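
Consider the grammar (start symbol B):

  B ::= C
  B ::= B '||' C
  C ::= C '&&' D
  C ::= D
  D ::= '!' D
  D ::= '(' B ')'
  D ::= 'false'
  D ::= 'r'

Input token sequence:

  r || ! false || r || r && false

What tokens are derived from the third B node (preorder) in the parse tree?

r || ! false

[B [B [B [B [C [D r]]] || [C [D ! [D false]]]] || [C [D r]]] || [C [C [D r]] && [D false]]]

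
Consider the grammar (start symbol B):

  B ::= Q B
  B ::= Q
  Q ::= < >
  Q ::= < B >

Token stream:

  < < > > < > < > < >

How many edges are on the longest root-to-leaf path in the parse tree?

5

[B [Q < [B [Q < >]] >] [B [Q < >] [B [Q < >] [B [Q < >]]]]]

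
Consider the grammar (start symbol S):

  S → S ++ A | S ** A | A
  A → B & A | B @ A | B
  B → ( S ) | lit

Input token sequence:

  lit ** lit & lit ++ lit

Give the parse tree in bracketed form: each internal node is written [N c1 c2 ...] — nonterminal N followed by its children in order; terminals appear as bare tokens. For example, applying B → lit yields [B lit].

[S [S [S [A [B lit]]] ** [A [B lit] & [A [B lit]]]] ++ [A [B lit]]]

S
S ++ A
S ** A ++ A
A ** A ++ A
B ** A ++ A
lit ** A ++ A
lit ** B & A ++ A
lit ** lit & A ++ A
lit ** lit & B ++ A
lit ** lit & lit ++ A
lit ** lit & lit ++ B
lit ** lit & lit ++ lit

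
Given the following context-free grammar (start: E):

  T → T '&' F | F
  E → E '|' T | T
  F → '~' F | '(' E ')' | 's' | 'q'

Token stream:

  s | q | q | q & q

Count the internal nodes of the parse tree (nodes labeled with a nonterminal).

14

[E [E [E [E [T [F s]]] | [T [F q]]] | [T [F q]]] | [T [T [F q]] & [F q]]]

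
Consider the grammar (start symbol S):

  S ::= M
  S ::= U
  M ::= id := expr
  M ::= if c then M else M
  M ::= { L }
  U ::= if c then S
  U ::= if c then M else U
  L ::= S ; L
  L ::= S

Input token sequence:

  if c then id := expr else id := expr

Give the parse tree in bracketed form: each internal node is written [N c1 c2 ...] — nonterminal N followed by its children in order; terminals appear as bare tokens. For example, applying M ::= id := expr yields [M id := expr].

[S [M if c then [M id := expr] else [M id := expr]]]

S
M
if c then M else M
if c then id := expr else M
if c then id := expr else id := expr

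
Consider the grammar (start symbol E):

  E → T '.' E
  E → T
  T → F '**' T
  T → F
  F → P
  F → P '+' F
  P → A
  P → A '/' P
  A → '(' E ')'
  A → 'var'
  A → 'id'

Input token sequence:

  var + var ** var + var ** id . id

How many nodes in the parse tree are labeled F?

[E [T [F [P [A var]] + [F [P [A var]]]] ** [T [F [P [A var]] + [F [P [A var]]]] ** [T [F [P [A id]]]]]] . [E [T [F [P [A id]]]]]]

6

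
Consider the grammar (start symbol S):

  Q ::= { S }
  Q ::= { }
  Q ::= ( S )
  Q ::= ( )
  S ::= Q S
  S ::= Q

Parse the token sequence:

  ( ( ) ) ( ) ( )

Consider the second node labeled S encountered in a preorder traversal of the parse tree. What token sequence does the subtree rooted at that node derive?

( )

[S [Q ( [S [Q ( )]] )] [S [Q ( )] [S [Q ( )]]]]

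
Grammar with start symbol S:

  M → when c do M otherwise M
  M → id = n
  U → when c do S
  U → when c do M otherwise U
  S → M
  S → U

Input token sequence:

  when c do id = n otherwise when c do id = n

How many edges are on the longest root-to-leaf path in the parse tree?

5

[S [U when c do [M id = n] otherwise [U when c do [S [M id = n]]]]]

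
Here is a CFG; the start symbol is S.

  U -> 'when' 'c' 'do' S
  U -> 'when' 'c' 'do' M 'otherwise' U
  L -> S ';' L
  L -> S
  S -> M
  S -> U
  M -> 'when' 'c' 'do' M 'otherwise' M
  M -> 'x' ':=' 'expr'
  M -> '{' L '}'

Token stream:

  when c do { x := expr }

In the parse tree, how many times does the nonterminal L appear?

[S [U when c do [S [M { [L [S [M x := expr]]] }]]]]

1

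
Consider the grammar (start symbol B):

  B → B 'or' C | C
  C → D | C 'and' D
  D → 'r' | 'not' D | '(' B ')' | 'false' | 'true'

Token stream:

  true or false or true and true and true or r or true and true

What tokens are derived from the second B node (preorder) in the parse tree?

[B [B [B [B [B [C [D true]]] or [C [D false]]] or [C [C [C [D true]] and [D true]] and [D true]]] or [C [D r]]] or [C [C [D true]] and [D true]]]

true or false or true and true and true or r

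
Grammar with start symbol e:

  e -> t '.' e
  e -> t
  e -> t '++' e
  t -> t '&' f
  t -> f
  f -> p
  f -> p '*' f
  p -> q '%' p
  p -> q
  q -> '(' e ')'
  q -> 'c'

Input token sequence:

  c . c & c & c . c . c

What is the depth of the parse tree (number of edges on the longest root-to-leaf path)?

[e [t [f [p [q c]]]] . [e [t [t [t [f [p [q c]]]] & [f [p [q c]]]] & [f [p [q c]]]] . [e [t [f [p [q c]]]] . [e [t [f [p [q c]]]]]]]]

8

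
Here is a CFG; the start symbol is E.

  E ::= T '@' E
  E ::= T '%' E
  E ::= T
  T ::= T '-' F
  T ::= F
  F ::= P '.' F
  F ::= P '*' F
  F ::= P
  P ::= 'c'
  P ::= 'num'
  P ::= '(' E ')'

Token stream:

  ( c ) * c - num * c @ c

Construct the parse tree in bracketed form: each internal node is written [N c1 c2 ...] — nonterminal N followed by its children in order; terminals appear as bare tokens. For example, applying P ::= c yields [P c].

[E [T [T [F [P ( [E [T [F [P c]]]] )] * [F [P c]]]] - [F [P num] * [F [P c]]]] @ [E [T [F [P c]]]]]

E
T @ E
T - F @ E
F - F @ E
P * F - F @ E
( E ) * F - F @ E
( T ) * F - F @ E
( F ) * F - F @ E
( P ) * F - F @ E
( c ) * F - F @ E
( c ) * P - F @ E
( c ) * c - F @ E
( c ) * c - P * F @ E
( c ) * c - num * F @ E
( c ) * c - num * P @ E
( c ) * c - num * c @ E
( c ) * c - num * c @ T
( c ) * c - num * c @ F
( c ) * c - num * c @ P
( c ) * c - num * c @ c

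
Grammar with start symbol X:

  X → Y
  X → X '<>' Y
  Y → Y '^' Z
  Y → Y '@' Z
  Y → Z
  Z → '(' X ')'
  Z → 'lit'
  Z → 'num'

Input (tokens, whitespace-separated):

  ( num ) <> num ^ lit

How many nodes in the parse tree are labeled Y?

4

[X [X [Y [Z ( [X [Y [Z num]]] )]]] <> [Y [Y [Z num]] ^ [Z lit]]]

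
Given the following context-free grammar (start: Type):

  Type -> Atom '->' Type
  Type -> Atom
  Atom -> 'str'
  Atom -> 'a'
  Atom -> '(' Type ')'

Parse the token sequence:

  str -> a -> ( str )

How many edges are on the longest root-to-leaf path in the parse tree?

[Type [Atom str] -> [Type [Atom a] -> [Type [Atom ( [Type [Atom str]] )]]]]

6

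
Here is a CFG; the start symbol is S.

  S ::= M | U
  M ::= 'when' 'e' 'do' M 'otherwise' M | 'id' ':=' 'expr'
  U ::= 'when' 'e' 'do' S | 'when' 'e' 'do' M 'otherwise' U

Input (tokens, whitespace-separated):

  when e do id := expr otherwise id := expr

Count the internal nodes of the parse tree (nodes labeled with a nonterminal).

4

[S [M when e do [M id := expr] otherwise [M id := expr]]]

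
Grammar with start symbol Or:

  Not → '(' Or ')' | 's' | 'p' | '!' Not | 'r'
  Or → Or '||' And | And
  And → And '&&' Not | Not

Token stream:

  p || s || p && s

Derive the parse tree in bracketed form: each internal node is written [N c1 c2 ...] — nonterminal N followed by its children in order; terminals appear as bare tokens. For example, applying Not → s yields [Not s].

Or
Or || And
Or || And || And
And || And || And
Not || And || And
p || And || And
p || Not || And
p || s || And
p || s || And && Not
p || s || Not && Not
p || s || p && Not
p || s || p && s

[Or [Or [Or [And [Not p]]] || [And [Not s]]] || [And [And [Not p]] && [Not s]]]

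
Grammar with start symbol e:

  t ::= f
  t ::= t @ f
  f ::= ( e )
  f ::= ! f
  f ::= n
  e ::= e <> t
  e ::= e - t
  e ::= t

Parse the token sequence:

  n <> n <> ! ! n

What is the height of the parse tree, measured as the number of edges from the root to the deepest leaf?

[e [e [e [t [f n]]] <> [t [f n]]] <> [t [f ! [f ! [f n]]]]]

5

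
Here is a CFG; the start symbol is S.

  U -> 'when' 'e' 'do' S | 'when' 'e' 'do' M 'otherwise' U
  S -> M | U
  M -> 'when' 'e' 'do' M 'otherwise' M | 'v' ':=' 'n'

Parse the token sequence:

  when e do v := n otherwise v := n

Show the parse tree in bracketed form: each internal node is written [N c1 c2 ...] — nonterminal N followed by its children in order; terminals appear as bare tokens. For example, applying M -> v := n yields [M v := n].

[S [M when e do [M v := n] otherwise [M v := n]]]

S
M
when e do M otherwise M
when e do v := n otherwise M
when e do v := n otherwise v := n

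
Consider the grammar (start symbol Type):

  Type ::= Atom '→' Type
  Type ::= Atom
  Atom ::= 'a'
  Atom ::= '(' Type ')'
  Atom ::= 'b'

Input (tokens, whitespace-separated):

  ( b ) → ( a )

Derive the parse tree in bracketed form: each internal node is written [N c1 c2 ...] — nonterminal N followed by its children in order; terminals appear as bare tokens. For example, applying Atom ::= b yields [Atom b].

[Type [Atom ( [Type [Atom b]] )] → [Type [Atom ( [Type [Atom a]] )]]]

Type
Atom → Type
( Type ) → Type
( Atom ) → Type
( b ) → Type
( b ) → Atom
( b ) → ( Type )
( b ) → ( Atom )
( b ) → ( a )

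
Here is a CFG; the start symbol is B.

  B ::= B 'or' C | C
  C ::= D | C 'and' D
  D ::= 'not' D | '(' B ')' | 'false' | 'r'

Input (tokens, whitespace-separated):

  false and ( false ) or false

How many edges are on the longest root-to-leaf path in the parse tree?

[B [B [C [C [D false]] and [D ( [B [C [D false]]] )]]] or [C [D false]]]

7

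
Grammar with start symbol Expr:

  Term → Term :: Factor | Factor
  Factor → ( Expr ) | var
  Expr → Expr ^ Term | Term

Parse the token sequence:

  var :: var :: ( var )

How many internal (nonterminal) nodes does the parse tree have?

[Expr [Term [Term [Term [Factor var]] :: [Factor var]] :: [Factor ( [Expr [Term [Factor var]]] )]]]

10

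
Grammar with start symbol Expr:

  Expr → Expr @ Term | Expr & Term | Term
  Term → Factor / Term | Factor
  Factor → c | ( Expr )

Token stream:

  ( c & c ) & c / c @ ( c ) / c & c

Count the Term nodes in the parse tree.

9

[Expr [Expr [Expr [Expr [Term [Factor ( [Expr [Expr [Term [Factor c]]] & [Term [Factor c]]] )]]] & [Term [Factor c] / [Term [Factor c]]]] @ [Term [Factor ( [Expr [Term [Factor c]]] )] / [Term [Factor c]]]] & [Term [Factor c]]]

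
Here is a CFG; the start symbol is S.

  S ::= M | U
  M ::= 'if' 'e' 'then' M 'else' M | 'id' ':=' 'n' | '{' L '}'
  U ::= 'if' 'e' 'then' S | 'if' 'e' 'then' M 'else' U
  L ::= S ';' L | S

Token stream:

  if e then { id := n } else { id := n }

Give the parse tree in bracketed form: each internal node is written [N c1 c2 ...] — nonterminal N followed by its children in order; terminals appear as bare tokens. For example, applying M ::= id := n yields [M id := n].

[S [M if e then [M { [L [S [M id := n]]] }] else [M { [L [S [M id := n]]] }]]]

S
M
if e then M else M
if e then { L } else M
if e then { S } else M
if e then { M } else M
if e then { id := n } else M
if e then { id := n } else { L }
if e then { id := n } else { S }
if e then { id := n } else { M }
if e then { id := n } else { id := n }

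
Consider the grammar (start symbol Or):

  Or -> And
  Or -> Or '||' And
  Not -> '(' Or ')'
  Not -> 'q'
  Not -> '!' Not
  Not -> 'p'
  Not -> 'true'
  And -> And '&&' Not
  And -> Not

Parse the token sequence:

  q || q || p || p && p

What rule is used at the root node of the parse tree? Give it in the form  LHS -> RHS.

Or -> Or '||' And

[Or [Or [Or [Or [And [Not q]]] || [And [Not q]]] || [And [Not p]]] || [And [And [Not p]] && [Not p]]]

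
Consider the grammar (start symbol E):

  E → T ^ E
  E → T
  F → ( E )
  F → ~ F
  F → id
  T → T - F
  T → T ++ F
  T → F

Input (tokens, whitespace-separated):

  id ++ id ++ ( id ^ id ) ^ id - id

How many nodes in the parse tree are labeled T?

7

[E [T [T [T [F id]] ++ [F id]] ++ [F ( [E [T [F id]] ^ [E [T [F id]]]] )]] ^ [E [T [T [F id]] - [F id]]]]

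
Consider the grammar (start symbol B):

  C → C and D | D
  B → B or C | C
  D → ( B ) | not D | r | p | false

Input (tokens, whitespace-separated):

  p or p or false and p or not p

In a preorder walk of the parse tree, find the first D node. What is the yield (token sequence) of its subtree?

[B [B [B [B [C [D p]]] or [C [D p]]] or [C [C [D false]] and [D p]]] or [C [D not [D p]]]]

p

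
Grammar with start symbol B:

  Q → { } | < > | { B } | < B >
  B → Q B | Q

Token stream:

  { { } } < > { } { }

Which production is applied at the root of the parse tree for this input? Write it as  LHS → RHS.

[B [Q { [B [Q { }]] }] [B [Q < >] [B [Q { }] [B [Q { }]]]]]

B → Q B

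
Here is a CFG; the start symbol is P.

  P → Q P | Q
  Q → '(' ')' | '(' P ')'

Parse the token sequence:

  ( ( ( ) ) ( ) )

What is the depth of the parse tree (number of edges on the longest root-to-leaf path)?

6

[P [Q ( [P [Q ( [P [Q ( )]] )] [P [Q ( )]]] )]]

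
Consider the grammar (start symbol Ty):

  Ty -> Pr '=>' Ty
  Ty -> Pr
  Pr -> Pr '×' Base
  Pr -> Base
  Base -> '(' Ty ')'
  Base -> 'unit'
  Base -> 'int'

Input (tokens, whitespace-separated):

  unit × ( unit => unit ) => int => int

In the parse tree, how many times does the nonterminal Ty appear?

5

[Ty [Pr [Pr [Base unit]] × [Base ( [Ty [Pr [Base unit]] => [Ty [Pr [Base unit]]]] )]] => [Ty [Pr [Base int]] => [Ty [Pr [Base int]]]]]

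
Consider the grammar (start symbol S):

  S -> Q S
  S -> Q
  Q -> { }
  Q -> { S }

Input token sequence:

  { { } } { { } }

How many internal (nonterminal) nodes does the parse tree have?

[S [Q { [S [Q { }]] }] [S [Q { [S [Q { }]] }]]]

8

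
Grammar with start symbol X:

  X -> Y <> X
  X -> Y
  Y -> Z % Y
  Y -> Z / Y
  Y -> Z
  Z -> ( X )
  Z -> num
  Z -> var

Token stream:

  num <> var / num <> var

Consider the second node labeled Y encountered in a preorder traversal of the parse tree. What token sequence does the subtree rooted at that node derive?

[X [Y [Z num]] <> [X [Y [Z var] / [Y [Z num]]] <> [X [Y [Z var]]]]]

var / num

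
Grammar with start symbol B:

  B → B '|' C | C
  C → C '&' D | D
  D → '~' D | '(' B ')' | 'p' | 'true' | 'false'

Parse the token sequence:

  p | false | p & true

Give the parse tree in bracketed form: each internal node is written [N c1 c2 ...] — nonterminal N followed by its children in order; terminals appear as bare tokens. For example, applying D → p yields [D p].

[B [B [B [C [D p]]] | [C [D false]]] | [C [C [D p]] & [D true]]]

B
B | C
B | C | C
C | C | C
D | C | C
p | C | C
p | D | C
p | false | C
p | false | C & D
p | false | D & D
p | false | p & D
p | false | p & true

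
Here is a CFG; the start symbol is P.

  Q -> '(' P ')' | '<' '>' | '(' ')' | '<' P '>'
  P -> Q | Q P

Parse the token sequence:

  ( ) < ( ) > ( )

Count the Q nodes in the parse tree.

[P [Q ( )] [P [Q < [P [Q ( )]] >] [P [Q ( )]]]]

4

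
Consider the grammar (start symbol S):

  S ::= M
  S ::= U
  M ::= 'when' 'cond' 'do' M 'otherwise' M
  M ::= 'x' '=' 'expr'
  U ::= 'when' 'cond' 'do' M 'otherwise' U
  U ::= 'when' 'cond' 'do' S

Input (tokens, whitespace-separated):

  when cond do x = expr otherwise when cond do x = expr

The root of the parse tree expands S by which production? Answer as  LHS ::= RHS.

[S [U when cond do [M x = expr] otherwise [U when cond do [S [M x = expr]]]]]

S ::= U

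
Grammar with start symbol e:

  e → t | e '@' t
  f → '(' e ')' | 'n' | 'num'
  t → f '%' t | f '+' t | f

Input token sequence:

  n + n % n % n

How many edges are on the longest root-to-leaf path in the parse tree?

[e [t [f n] + [t [f n] % [t [f n] % [t [f n]]]]]]

6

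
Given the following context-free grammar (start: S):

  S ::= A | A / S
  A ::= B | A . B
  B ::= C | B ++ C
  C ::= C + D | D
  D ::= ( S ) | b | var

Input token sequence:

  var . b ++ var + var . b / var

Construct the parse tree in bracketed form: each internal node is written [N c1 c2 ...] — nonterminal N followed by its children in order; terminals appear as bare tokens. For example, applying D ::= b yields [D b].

[S [A [A [A [B [C [D var]]]] . [B [B [C [D b]]] ++ [C [C [D var]] + [D var]]]] . [B [C [D b]]]] / [S [A [B [C [D var]]]]]]

S
A / S
A . B / S
A . B . B / S
B . B . B / S
C . B . B / S
D . B . B / S
var . B . B / S
var . B ++ C . B / S
var . C ++ C . B / S
var . D ++ C . B / S
var . b ++ C . B / S
var . b ++ C + D . B / S
var . b ++ D + D . B / S
var . b ++ var + D . B / S
var . b ++ var + var . B / S
var . b ++ var + var . C / S
var . b ++ var + var . D / S
var . b ++ var + var . b / S
var . b ++ var + var . b / A
var . b ++ var + var . b / B
var . b ++ var + var . b / C
var . b ++ var + var . b / D
var . b ++ var + var . b / var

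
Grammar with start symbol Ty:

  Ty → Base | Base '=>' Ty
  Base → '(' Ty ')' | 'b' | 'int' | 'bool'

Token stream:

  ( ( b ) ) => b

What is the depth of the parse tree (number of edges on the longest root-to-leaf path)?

6

[Ty [Base ( [Ty [Base ( [Ty [Base b]] )]] )] => [Ty [Base b]]]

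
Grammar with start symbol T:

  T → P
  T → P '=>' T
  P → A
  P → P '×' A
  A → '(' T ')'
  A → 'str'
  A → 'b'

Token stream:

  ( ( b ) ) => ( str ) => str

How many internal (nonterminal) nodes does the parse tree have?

[T [P [A ( [T [P [A ( [T [P [A b]]] )]]] )]] => [T [P [A ( [T [P [A str]]] )]] => [T [P [A str]]]]]

18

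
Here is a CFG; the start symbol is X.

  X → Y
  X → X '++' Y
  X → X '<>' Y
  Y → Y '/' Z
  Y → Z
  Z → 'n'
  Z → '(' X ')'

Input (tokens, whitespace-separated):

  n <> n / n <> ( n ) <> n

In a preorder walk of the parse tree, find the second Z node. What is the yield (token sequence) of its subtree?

[X [X [X [X [Y [Z n]]] <> [Y [Y [Z n]] / [Z n]]] <> [Y [Z ( [X [Y [Z n]]] )]]] <> [Y [Z n]]]

n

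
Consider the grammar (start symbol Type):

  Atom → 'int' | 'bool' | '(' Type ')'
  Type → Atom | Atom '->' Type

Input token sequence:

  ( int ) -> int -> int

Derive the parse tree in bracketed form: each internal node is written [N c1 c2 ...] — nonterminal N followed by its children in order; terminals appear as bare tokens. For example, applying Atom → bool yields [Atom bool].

[Type [Atom ( [Type [Atom int]] )] -> [Type [Atom int] -> [Type [Atom int]]]]

Type
Atom -> Type
( Type ) -> Type
( Atom ) -> Type
( int ) -> Type
( int ) -> Atom -> Type
( int ) -> int -> Type
( int ) -> int -> Atom
( int ) -> int -> int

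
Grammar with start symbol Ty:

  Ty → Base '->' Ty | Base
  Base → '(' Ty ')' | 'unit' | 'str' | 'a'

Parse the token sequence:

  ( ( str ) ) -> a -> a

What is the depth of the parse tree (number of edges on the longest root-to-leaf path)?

6

[Ty [Base ( [Ty [Base ( [Ty [Base str]] )]] )] -> [Ty [Base a] -> [Ty [Base a]]]]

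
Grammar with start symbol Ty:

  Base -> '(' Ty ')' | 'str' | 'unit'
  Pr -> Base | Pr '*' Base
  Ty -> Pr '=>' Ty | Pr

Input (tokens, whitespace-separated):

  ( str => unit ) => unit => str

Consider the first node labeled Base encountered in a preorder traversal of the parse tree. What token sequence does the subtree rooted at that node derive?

( str => unit )

[Ty [Pr [Base ( [Ty [Pr [Base str]] => [Ty [Pr [Base unit]]]] )]] => [Ty [Pr [Base unit]] => [Ty [Pr [Base str]]]]]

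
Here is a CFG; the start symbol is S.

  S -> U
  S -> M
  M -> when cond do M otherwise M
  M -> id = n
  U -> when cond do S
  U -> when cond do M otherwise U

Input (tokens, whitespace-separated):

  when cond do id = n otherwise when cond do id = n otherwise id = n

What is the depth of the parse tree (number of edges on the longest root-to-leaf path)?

4

[S [M when cond do [M id = n] otherwise [M when cond do [M id = n] otherwise [M id = n]]]]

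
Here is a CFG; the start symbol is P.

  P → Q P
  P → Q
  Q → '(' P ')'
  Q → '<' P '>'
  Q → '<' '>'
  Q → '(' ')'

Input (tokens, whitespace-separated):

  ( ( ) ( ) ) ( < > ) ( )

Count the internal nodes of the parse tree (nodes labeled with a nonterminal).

12

[P [Q ( [P [Q ( )] [P [Q ( )]]] )] [P [Q ( [P [Q < >]] )] [P [Q ( )]]]]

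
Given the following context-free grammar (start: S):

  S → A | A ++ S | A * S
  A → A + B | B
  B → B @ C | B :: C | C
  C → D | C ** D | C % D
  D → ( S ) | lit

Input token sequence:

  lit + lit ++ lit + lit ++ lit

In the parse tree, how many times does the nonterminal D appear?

5

[S [A [A [B [C [D lit]]]] + [B [C [D lit]]]] ++ [S [A [A [B [C [D lit]]]] + [B [C [D lit]]]] ++ [S [A [B [C [D lit]]]]]]]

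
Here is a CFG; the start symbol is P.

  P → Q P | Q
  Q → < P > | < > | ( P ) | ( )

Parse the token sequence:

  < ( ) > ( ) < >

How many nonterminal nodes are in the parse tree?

8

[P [Q < [P [Q ( )]] >] [P [Q ( )] [P [Q < >]]]]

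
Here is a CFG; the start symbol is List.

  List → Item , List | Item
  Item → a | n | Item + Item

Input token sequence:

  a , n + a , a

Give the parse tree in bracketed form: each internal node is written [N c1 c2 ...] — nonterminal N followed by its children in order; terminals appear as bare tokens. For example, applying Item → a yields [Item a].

List
Item , List
a , List
a , Item , List
a , Item + Item , List
a , n + Item , List
a , n + a , List
a , n + a , Item
a , n + a , a

[List [Item a] , [List [Item [Item n] + [Item a]] , [List [Item a]]]]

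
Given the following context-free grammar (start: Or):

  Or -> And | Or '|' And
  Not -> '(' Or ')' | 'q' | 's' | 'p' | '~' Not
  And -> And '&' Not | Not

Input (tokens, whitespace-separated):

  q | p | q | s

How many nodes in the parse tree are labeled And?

[Or [Or [Or [Or [And [Not q]]] | [And [Not p]]] | [And [Not q]]] | [And [Not s]]]

4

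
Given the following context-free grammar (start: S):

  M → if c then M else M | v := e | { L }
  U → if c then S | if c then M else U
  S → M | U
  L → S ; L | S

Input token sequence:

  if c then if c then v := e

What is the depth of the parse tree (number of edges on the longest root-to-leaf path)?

[S [U if c then [S [U if c then [S [M v := e]]]]]]

6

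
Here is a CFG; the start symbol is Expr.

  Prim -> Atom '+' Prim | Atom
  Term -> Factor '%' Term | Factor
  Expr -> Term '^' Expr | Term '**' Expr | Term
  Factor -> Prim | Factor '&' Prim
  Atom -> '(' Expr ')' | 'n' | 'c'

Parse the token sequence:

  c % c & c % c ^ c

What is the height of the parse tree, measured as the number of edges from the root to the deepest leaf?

7

[Expr [Term [Factor [Prim [Atom c]]] % [Term [Factor [Factor [Prim [Atom c]]] & [Prim [Atom c]]] % [Term [Factor [Prim [Atom c]]]]]] ^ [Expr [Term [Factor [Prim [Atom c]]]]]]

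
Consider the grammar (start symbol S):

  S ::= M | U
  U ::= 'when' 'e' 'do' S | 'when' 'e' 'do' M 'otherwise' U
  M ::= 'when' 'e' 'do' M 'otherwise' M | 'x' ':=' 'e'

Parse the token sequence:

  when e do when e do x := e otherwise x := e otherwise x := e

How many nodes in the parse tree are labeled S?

1

[S [M when e do [M when e do [M x := e] otherwise [M x := e]] otherwise [M x := e]]]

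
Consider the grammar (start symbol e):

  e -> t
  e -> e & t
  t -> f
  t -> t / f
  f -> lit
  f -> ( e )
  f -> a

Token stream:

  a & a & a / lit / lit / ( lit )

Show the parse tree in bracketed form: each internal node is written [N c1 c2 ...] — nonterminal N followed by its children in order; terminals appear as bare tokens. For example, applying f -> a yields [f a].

e
e & t
e & t & t
t & t & t
f & t & t
a & t & t
a & f & t
a & a & t
a & a & t / f
a & a & t / f / f
a & a & t / f / f / f
a & a & f / f / f / f
a & a & a / f / f / f
a & a & a / lit / f / f
a & a & a / lit / lit / f
a & a & a / lit / lit / ( e )
a & a & a / lit / lit / ( t )
a & a & a / lit / lit / ( f )
a & a & a / lit / lit / ( lit )

[e [e [e [t [f a]]] & [t [f a]]] & [t [t [t [t [f a]] / [f lit]] / [f lit]] / [f ( [e [t [f lit]]] )]]]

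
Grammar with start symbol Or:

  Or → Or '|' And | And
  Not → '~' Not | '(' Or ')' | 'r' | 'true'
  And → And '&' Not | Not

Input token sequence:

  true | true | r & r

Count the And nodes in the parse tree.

[Or [Or [Or [And [Not true]]] | [And [Not true]]] | [And [And [Not r]] & [Not r]]]

4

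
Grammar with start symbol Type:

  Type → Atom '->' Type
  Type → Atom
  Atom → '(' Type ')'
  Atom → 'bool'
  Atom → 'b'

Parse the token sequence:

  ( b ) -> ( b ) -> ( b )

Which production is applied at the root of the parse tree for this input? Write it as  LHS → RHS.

Type → Atom '->' Type

[Type [Atom ( [Type [Atom b]] )] -> [Type [Atom ( [Type [Atom b]] )] -> [Type [Atom ( [Type [Atom b]] )]]]]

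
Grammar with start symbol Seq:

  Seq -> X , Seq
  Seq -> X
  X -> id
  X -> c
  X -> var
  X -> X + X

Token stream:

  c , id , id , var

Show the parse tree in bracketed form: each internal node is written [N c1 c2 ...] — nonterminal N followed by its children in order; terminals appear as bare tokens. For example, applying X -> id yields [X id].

[Seq [X c] , [Seq [X id] , [Seq [X id] , [Seq [X var]]]]]

Seq
X , Seq
c , Seq
c , X , Seq
c , id , Seq
c , id , X , Seq
c , id , id , Seq
c , id , id , X
c , id , id , var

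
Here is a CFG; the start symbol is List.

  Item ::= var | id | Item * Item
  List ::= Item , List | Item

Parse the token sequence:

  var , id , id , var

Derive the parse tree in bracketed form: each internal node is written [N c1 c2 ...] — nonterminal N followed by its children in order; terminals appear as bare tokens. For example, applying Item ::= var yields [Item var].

List
Item , List
var , List
var , Item , List
var , id , List
var , id , Item , List
var , id , id , List
var , id , id , Item
var , id , id , var

[List [Item var] , [List [Item id] , [List [Item id] , [List [Item var]]]]]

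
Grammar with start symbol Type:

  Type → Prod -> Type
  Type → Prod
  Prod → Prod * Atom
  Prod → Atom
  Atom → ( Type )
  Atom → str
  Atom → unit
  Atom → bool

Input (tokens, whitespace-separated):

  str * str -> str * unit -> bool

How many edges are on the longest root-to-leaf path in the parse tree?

5

[Type [Prod [Prod [Atom str]] * [Atom str]] -> [Type [Prod [Prod [Atom str]] * [Atom unit]] -> [Type [Prod [Atom bool]]]]]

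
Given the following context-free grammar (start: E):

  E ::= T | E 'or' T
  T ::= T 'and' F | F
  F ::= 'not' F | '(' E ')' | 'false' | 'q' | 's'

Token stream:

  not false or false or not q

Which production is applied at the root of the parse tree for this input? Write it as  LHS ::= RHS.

E ::= E 'or' T

[E [E [E [T [F not [F false]]]] or [T [F false]]] or [T [F not [F q]]]]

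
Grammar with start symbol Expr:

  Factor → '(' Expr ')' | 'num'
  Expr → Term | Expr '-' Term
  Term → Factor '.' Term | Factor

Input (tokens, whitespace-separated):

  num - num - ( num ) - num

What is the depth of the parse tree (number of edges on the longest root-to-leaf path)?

7

[Expr [Expr [Expr [Expr [Term [Factor num]]] - [Term [Factor num]]] - [Term [Factor ( [Expr [Term [Factor num]]] )]]] - [Term [Factor num]]]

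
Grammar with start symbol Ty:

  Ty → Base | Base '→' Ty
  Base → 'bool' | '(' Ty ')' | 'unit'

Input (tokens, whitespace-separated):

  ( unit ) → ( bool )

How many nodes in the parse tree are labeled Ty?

4

[Ty [Base ( [Ty [Base unit]] )] → [Ty [Base ( [Ty [Base bool]] )]]]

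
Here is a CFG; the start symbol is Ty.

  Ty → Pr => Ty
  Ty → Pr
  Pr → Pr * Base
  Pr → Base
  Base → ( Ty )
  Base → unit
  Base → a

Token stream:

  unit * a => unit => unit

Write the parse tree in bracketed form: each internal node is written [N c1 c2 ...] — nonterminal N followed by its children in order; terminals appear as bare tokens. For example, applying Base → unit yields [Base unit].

Ty
Pr => Ty
Pr * Base => Ty
Base * Base => Ty
unit * Base => Ty
unit * a => Ty
unit * a => Pr => Ty
unit * a => Base => Ty
unit * a => unit => Ty
unit * a => unit => Pr
unit * a => unit => Base
unit * a => unit => unit

[Ty [Pr [Pr [Base unit]] * [Base a]] => [Ty [Pr [Base unit]] => [Ty [Pr [Base unit]]]]]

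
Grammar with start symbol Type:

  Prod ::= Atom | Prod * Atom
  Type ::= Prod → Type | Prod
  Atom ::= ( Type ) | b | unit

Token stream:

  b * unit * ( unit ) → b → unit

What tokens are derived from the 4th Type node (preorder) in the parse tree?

unit

[Type [Prod [Prod [Prod [Atom b]] * [Atom unit]] * [Atom ( [Type [Prod [Atom unit]]] )]] → [Type [Prod [Atom b]] → [Type [Prod [Atom unit]]]]]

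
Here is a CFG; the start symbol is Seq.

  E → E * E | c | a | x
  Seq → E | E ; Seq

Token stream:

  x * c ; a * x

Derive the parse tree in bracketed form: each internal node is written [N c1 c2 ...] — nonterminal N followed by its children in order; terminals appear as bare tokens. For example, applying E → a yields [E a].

[Seq [E [E x] * [E c]] ; [Seq [E [E a] * [E x]]]]

Seq
E ; Seq
E * E ; Seq
x * E ; Seq
x * c ; Seq
x * c ; E
x * c ; E * E
x * c ; a * E
x * c ; a * x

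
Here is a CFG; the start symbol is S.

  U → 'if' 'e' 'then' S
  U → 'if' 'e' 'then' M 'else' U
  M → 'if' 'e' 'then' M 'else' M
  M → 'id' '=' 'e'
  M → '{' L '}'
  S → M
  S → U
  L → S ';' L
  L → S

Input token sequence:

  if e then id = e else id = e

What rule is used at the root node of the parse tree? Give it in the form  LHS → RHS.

S → M

[S [M if e then [M id = e] else [M id = e]]]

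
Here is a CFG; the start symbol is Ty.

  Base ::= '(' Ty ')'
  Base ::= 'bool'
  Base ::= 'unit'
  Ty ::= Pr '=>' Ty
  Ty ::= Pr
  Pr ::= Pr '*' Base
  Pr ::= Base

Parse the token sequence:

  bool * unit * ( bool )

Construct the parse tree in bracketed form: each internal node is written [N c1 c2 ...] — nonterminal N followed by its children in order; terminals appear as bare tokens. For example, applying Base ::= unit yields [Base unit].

Ty
Pr
Pr * Base
Pr * Base * Base
Base * Base * Base
bool * Base * Base
bool * unit * Base
bool * unit * ( Ty )
bool * unit * ( Pr )
bool * unit * ( Base )
bool * unit * ( bool )

[Ty [Pr [Pr [Pr [Base bool]] * [Base unit]] * [Base ( [Ty [Pr [Base bool]]] )]]]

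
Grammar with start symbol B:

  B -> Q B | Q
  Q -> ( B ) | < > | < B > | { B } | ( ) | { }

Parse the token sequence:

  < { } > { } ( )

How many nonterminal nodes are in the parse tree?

[B [Q < [B [Q { }]] >] [B [Q { }] [B [Q ( )]]]]

8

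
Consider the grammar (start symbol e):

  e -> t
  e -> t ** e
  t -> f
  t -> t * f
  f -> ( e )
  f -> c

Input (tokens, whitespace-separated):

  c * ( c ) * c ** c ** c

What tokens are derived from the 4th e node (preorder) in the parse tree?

c

[e [t [t [t [f c]] * [f ( [e [t [f c]]] )]] * [f c]] ** [e [t [f c]] ** [e [t [f c]]]]]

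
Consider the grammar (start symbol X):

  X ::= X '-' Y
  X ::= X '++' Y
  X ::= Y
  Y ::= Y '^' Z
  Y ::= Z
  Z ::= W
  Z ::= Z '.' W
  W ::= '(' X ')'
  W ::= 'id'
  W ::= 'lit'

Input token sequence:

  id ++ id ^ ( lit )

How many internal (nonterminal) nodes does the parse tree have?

15

[X [X [Y [Z [W id]]]] ++ [Y [Y [Z [W id]]] ^ [Z [W ( [X [Y [Z [W lit]]]] )]]]]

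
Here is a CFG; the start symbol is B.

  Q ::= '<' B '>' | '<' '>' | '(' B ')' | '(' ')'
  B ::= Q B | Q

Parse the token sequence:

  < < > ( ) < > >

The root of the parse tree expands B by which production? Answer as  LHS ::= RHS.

B ::= Q

[B [Q < [B [Q < >] [B [Q ( )] [B [Q < >]]]] >]]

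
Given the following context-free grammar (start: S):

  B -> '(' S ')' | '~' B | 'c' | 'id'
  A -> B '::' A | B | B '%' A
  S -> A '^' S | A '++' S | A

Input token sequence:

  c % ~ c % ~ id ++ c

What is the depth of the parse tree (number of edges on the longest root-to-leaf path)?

6

[S [A [B c] % [A [B ~ [B c]] % [A [B ~ [B id]]]]] ++ [S [A [B c]]]]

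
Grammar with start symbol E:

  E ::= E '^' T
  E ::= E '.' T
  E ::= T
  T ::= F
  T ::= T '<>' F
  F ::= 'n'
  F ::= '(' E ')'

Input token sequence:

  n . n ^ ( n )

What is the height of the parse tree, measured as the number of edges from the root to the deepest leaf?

[E [E [E [T [F n]]] . [T [F n]]] ^ [T [F ( [E [T [F n]]] )]]]

6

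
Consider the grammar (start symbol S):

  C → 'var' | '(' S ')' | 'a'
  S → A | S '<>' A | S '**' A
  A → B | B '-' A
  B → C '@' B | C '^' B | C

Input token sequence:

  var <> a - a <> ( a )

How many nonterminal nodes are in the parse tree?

19

[S [S [S [A [B [C var]]]] <> [A [B [C a]] - [A [B [C a]]]]] <> [A [B [C ( [S [A [B [C a]]]] )]]]]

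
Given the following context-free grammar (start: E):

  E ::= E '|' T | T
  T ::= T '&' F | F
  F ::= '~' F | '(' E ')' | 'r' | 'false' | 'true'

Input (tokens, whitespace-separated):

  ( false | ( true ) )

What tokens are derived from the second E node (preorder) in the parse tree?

[E [T [F ( [E [E [T [F false]]] | [T [F ( [E [T [F true]]] )]]] )]]]

false | ( true )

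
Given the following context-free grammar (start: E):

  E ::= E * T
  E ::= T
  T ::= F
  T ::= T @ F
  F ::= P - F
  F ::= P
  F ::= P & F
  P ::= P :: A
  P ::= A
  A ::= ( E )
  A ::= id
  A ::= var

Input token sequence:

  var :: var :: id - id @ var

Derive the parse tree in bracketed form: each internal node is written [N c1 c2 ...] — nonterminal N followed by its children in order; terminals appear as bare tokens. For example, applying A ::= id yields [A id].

[E [T [T [F [P [P [P [A var]] :: [A var]] :: [A id]] - [F [P [A id]]]]] @ [F [P [A var]]]]]

E
T
T @ F
F @ F
P - F @ F
P :: A - F @ F
P :: A :: A - F @ F
A :: A :: A - F @ F
var :: A :: A - F @ F
var :: var :: A - F @ F
var :: var :: id - F @ F
var :: var :: id - P @ F
var :: var :: id - A @ F
var :: var :: id - id @ F
var :: var :: id - id @ P
var :: var :: id - id @ A
var :: var :: id - id @ var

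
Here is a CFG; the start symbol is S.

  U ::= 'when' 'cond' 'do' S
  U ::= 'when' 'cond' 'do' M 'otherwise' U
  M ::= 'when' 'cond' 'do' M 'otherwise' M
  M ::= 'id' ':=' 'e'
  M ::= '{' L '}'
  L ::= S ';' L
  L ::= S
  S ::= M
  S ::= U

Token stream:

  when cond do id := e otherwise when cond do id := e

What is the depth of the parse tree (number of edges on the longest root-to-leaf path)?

5

[S [U when cond do [M id := e] otherwise [U when cond do [S [M id := e]]]]]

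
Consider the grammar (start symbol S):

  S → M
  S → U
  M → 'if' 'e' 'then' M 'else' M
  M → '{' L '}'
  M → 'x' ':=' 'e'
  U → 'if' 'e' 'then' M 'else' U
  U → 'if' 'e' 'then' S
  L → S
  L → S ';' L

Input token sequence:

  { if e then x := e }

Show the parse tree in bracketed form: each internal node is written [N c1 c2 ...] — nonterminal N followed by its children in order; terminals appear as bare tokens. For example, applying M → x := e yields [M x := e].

[S [M { [L [S [U if e then [S [M x := e]]]]] }]]

S
M
{ L }
{ S }
{ U }
{ if e then S }
{ if e then M }
{ if e then x := e }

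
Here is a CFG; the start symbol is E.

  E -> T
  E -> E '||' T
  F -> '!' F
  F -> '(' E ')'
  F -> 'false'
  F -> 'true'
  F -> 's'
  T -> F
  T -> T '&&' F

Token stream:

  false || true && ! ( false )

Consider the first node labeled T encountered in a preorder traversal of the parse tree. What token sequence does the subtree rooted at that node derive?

[E [E [T [F false]]] || [T [T [F true]] && [F ! [F ( [E [T [F false]]] )]]]]

false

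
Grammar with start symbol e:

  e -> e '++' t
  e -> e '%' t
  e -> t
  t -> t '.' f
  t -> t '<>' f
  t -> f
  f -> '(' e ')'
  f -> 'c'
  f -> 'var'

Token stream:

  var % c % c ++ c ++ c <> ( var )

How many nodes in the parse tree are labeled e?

6

[e [e [e [e [e [t [f var]]] % [t [f c]]] % [t [f c]]] ++ [t [f c]]] ++ [t [t [f c]] <> [f ( [e [t [f var]]] )]]]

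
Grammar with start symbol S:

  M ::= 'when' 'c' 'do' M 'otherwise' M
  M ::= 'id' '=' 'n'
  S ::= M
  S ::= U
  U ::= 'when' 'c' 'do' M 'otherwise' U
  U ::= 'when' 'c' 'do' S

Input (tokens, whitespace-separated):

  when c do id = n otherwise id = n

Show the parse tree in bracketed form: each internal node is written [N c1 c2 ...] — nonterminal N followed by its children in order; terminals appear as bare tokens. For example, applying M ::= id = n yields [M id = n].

[S [M when c do [M id = n] otherwise [M id = n]]]

S
M
when c do M otherwise M
when c do id = n otherwise M
when c do id = n otherwise id = n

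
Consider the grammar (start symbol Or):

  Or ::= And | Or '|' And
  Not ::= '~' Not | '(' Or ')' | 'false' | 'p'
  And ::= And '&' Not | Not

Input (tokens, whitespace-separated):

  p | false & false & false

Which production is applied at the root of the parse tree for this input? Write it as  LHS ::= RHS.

[Or [Or [And [Not p]]] | [And [And [And [Not false]] & [Not false]] & [Not false]]]

Or ::= Or '|' And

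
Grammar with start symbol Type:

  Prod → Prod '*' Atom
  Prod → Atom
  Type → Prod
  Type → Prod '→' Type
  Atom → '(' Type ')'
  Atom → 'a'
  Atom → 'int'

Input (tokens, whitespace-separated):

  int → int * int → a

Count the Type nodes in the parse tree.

3

[Type [Prod [Atom int]] → [Type [Prod [Prod [Atom int]] * [Atom int]] → [Type [Prod [Atom a]]]]]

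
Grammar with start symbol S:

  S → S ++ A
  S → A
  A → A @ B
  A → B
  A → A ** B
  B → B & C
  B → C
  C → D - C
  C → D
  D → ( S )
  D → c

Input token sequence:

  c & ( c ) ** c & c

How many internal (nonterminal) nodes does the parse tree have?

[S [A [A [B [B [C [D c]]] & [C [D ( [S [A [B [C [D c]]]]] )]]]] ** [B [B [C [D c]]] & [C [D c]]]]]

20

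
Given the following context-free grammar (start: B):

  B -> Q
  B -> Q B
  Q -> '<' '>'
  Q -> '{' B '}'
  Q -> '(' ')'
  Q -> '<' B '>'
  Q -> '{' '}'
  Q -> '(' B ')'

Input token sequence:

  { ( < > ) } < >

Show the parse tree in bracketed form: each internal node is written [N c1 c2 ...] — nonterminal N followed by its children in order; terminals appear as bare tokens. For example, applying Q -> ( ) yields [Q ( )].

B
Q B
{ B } B
{ Q } B
{ ( B ) } B
{ ( Q ) } B
{ ( < > ) } B
{ ( < > ) } Q
{ ( < > ) } < >

[B [Q { [B [Q ( [B [Q < >]] )]] }] [B [Q < >]]]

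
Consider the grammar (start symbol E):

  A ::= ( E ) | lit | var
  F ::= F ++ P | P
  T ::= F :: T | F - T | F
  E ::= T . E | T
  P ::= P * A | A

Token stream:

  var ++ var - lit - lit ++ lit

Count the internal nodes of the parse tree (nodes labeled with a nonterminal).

[E [T [F [F [P [A var]]] ++ [P [A var]]] - [T [F [P [A lit]]] - [T [F [F [P [A lit]]] ++ [P [A lit]]]]]]]

19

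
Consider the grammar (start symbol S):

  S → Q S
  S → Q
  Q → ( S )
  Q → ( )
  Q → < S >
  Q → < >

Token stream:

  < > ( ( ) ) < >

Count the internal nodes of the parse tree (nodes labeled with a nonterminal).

[S [Q < >] [S [Q ( [S [Q ( )]] )] [S [Q < >]]]]

8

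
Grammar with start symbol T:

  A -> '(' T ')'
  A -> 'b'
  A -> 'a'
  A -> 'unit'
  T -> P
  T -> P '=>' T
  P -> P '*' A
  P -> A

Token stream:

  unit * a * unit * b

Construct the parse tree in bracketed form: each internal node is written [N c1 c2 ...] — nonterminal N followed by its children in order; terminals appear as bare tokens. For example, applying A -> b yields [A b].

[T [P [P [P [P [A unit]] * [A a]] * [A unit]] * [A b]]]

T
P
P * A
P * A * A
P * A * A * A
A * A * A * A
unit * A * A * A
unit * a * A * A
unit * a * unit * A
unit * a * unit * b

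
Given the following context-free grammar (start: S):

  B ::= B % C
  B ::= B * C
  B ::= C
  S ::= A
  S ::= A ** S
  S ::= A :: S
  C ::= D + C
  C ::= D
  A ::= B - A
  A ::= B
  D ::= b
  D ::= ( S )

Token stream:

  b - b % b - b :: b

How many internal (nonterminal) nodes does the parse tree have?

[S [A [B [C [D b]]] - [A [B [B [C [D b]]] % [C [D b]]] - [A [B [C [D b]]]]]] :: [S [A [B [C [D b]]]]]]

21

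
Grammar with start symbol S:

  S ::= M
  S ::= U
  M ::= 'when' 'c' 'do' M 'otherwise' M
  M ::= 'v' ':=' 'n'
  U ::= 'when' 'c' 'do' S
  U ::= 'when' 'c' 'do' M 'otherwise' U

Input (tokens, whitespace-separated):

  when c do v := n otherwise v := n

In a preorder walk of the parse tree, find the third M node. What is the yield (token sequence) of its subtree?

v := n

[S [M when c do [M v := n] otherwise [M v := n]]]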